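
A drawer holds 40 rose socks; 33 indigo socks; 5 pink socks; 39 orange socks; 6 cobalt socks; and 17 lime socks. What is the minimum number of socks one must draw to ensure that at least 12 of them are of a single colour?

56

The 6 colours are the holes; the socks drawn are the pigeons.
To avoid 12 of any one colour, the worst case takes at most 11 of each colour, or every sock of a colour that has fewer than 11.
That gives 11 + 11 + 5 + 11 + 6 + 11 = 55 socks with no colour reaching 12.
The next sock forces some colour to 12, so 55 + 1 = 56.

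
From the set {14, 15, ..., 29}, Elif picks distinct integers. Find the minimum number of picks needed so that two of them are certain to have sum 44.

10

A set avoiding the sum 44 can contain at most one of each pair {x, 44−x}, plus the 2 elements whose complement lies outside the range or equal to its own complement.
The integers 14, …, 22 (9 of them) are such a set: any two sum to at least 14+15 = 29 and at most 21+22 = 43 < 44.
Pigeonhole: any 10th integer completes one of the 7 pairs, so 10 choices force a sum of 44.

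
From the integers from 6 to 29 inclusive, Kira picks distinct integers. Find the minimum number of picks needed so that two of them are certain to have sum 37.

14

A set avoiding the sum 37 can contain at most one of each pair {x, 37−x}, plus the 2 elements whose complement lies outside the range.
The integers 6, …, 18 (13 of them) are such a set: any two sum to at least 6+7 = 13 and at most 17+18 = 35 < 37.
By pigeonhole, any 14th integer completes one of the 11 pairs, so 14 choices force a sum of 37.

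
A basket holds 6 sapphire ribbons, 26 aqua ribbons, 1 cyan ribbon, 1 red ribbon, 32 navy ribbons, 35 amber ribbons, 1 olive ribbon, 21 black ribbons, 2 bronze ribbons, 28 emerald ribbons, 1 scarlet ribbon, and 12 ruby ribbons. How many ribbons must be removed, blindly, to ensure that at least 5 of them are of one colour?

An adversary could hand out at most 4 ribbons per colour (5 colours run out sooner): 4 + 4 + 1 + 1 + 4 + 4 + 1 + 4 + 2 + 4 + 1 + 4 = 34 ribbons and still no colour has 5.
By pigeonhole, one more ribbon lands in a colour already at 4, so 35 draws are enough and 34 are not.

35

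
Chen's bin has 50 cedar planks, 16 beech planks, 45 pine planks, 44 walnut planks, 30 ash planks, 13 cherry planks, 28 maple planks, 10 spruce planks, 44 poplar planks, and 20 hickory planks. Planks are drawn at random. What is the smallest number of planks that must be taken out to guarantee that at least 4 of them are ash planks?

274

In the worst case for collecting ash planks, every non-ash plank comes out first.
There are 50 + 16 + 45 + 44 + 13 + 28 + 10 + 44 + 20 = 270 non-ash planks altogether.
After those, each further plank must be ash, so 270 + 4 = 274 draws guarantee 4 ash planks.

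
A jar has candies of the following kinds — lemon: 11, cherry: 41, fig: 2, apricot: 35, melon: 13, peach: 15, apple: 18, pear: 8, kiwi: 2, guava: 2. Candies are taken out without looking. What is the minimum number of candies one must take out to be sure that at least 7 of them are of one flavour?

49

By the pigeonhole principle, put each drawn candy into a box by flavour. The largest draw with every box below 7 takes min(count, 6) from each flavour; flavours with fewer than 6 contribute all they have.
Σ min(cᵢ, 6) = 6 + 6 + 2 + 6 + 6 + 6 + 6 + 6 + 2 + 2 = 48.
Draw number 48 + 1 = 49 must push one box to 7.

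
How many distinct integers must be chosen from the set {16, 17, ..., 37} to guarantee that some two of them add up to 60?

16

A set avoiding the sum 60 can contain at most one of each pair {x, 60−x}, plus the 8 elements whose complement lies outside the range or equal to its own complement.
The integers 16, …, 30 (15 of them) are such a set: any two sum to at least 16+17 = 33 and at most 29+30 = 59 < 60.
By pigeonhole, any 16th integer completes one of the 7 pairs, so 16 choices force a sum of 60.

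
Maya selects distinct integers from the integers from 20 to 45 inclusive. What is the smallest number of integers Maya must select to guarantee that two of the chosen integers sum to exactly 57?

18

Group the elements by complementary pair {x, 57−x}: {20,37}, {21,36}, {22,35}, …, giving 9 two-element pairs and 8 integers whose partner 57−x falls outside [20,45].
Treating each of those 17 groups as a pigeonhole, one can pick one integer per group — 17 integers — with no two summing to 57.
The 18th integer lands in an occupied pair, forcing a sum of 57.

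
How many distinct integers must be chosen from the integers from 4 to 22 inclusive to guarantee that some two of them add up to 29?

Group the elements by complementary pair {x, 29−x}: {7,22}, {8,21}, {9,20}, …, giving 8 two-element pairs and 3 integers whose partner 29−x falls outside [4,22].
Treating each of those 11 groups as a pigeonhole, one can pick one integer per group — 11 integers — with no two summing to 29.
The 12th integer lands in an occupied pair, forcing a sum of 29.

12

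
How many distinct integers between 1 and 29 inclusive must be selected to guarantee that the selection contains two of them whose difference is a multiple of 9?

Integers whose pairwise differences are multiples of 9 are exactly those sharing a remainder mod 9. The 9 residue classes mod 9 are the pigeonholes.
With 9 integers one could put 1 in each residue class and have no class reach 2.
The 10th integer pushes some class to 2, so 9·1 + 1 = 10.

10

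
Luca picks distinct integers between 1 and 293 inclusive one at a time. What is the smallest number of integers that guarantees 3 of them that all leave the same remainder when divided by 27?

By pigeonhole, the 27 residue classes mod 27 are the pigeonholes.
With 54 integers one could put 2 in each residue class and have no class reach 3.
The 55th integer pushes some class to 3, so 27·2 + 1 = 55.

55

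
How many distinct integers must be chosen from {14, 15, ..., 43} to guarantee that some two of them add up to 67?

21

Two chosen integers sum to 67 exactly when both halves of some pair {x, 67−x} with 24 ≤ x ≤ 67−x ≤ 43 are chosen — 10 such pairs.
The remaining 10 elements (those with no distinct partner in range) can never complete a 67-sum, so the worst case takes all of them and one from each pair: 10 + 10 = 20.
The 21st integer has to be the second member of some pair, so 20 + 1 = 21.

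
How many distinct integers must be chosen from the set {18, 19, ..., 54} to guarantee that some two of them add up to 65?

A set avoiding the sum 65 can contain at most one of each pair {x, 65−x}, plus the 7 elements whose complement lies outside the range.
The integers 33, …, 54 (22 of them) are such a set: any two sum to at least 33+34 = 67 > 65.
Pigeonhole: any 23rd integer completes one of the 15 pairs, so 23 choices force a sum of 65.

23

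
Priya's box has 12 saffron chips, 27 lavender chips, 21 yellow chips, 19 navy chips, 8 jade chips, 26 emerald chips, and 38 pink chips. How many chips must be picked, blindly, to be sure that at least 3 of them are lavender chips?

In the worst case for collecting lavender chips, every non-lavender chip comes out first.
There are 12 + 21 + 19 + 8 + 26 + 38 = 124 non-lavender chips altogether.
After those, each further chip must be lavender, so 124 + 3 = 127 draws guarantee 3 lavender chips.

127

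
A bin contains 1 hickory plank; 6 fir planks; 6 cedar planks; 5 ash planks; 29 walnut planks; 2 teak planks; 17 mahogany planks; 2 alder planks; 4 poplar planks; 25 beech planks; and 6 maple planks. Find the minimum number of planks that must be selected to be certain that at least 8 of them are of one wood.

54

An adversary could hand out at most 7 planks per wood (8 woods run out sooner): 1 + 6 + 6 + 5 + 7 + 2 + 7 + 2 + 4 + 7 + 6 = 53 planks and still no wood has 8.
One more plank lands in a wood already at 7, so 54 draws are enough and 53 are not.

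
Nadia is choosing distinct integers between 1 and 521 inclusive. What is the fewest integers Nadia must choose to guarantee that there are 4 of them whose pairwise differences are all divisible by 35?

Integers whose pairwise differences are multiples of 35 are exactly those sharing a remainder mod 35. The 35 residue classes mod 35 are the pigeonholes.
With 105 integers one could put 3 in each residue class and have no class reach 4.
The 106th integer pushes some class to 4, so 35·3 + 1 = 106.

106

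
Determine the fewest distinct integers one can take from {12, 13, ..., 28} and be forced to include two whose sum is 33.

13

A set avoiding the sum 33 can contain at most one of each pair {x, 33−x}, plus the 7 elements whose complement lies outside the range.
The integers 17, …, 28 (12 of them) are such a set: any two sum to at least 17+18 = 35 > 33.
Any 13th integer completes one of the 5 pairs, so 13 choices force a sum of 33.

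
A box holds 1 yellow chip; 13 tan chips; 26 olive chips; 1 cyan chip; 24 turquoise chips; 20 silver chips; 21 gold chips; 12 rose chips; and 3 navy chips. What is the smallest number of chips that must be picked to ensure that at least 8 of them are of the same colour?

Pigeonhole: the 9 colours are the holes; the chips drawn are the pigeons.
To avoid 8 of any one colour, the worst case takes at most 7 of each colour, or every chip of a colour that has fewer than 7.
That gives 1 + 7 + 7 + 1 + 7 + 7 + 7 + 7 + 3 = 47 chips with no colour reaching 8.
The next chip forces some colour to 8, so 47 + 1 = 48.

48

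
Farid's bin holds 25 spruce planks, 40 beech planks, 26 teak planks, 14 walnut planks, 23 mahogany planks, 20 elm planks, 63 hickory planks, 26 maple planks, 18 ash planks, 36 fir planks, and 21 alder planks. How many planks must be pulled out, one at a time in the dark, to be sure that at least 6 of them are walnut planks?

304

In the worst case for collecting walnut planks, every non-walnut plank comes out first.
There are 25 + 40 + 26 + 23 + 20 + 63 + 26 + 18 + 36 + 21 = 298 non-walnut planks altogether.
After those, each further plank must be walnut, so 298 + 6 = 304 draws guarantee 6 walnut planks.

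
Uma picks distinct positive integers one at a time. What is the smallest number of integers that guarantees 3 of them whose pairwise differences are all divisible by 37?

Integers whose pairwise differences are multiples of 37 are exactly those sharing a remainder mod 37. Pigeonhole: the 37 residue classes mod 37 are the pigeonholes.
With 74 integers one could put 2 in each residue class and have no class reach 3.
The 75th integer pushes some class to 3, so 37·2 + 1 = 75.

75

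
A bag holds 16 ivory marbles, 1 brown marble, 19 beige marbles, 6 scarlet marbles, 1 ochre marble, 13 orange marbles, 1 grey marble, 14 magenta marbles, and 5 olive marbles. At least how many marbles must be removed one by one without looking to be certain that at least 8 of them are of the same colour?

The 9 colours are the holes; the marbles drawn are the pigeons.
To avoid 8 of any one colour, the worst case takes at most 7 of each colour, or every marble of a colour that has fewer than 7.
That gives 7 + 1 + 7 + 6 + 1 + 7 + 1 + 7 + 5 = 42 marbles with no colour reaching 8.
The next marble forces some colour to 8, so 42 + 1 = 43.

43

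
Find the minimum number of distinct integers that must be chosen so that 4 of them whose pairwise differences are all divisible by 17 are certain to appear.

52

Integers whose pairwise differences are multiples of 17 are exactly those sharing a remainder mod 17. The 17 residue classes mod 17 are the pigeonholes.
With 51 integers one could put 3 in each residue class and have no class reach 4.
The 52nd integer pushes some class to 4, so 17·3 + 1 = 52.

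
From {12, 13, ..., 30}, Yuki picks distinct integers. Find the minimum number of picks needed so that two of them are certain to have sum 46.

13

A set avoiding the sum 46 can contain at most one of each pair {x, 46−x}, plus the 5 elements whose complement lies outside the range or equal to its own complement.
The integers 12, …, 23 (12 of them) are such a set: any two sum to at least 12+13 = 25 and at most 22+23 = 45 < 46.
By the pigeonhole principle, any 13th integer completes one of the 7 pairs, so 13 choices force a sum of 46.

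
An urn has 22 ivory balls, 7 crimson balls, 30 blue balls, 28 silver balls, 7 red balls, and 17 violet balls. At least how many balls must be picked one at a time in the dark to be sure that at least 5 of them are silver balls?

In the worst case for collecting silver balls, every non-silver ball comes out first.
There are 22 + 7 + 30 + 7 + 17 = 83 non-silver balls altogether.
After those, each further ball must be silver, so 83 + 5 = 88 draws guarantee 5 silver balls.

88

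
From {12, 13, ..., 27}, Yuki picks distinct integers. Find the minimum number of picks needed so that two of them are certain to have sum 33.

12

Group the elements by complementary pair {x, 33−x}: {12,21}, {13,20}, {14,19}, …, giving 5 two-element pairs and 6 integers whose partner 33−x falls outside [12,27].
Treating each of those 11 groups as a pigeonhole, one can pick one integer per group — 11 integers — with no two summing to 33.
The 12th integer lands in an occupied pair, forcing a sum of 33.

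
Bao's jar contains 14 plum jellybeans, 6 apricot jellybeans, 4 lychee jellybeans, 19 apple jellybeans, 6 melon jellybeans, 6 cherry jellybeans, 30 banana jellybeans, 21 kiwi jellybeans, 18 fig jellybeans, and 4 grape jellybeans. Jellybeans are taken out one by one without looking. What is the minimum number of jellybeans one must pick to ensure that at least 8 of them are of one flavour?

62

Pigeonhole: put each drawn jellybean into a box by flavour. The largest draw with every box below 8 takes min(count, 7) from each flavour; flavours with fewer than 7 contribute all they have.
Σ min(cᵢ, 7) = 7 + 6 + 4 + 7 + 6 + 6 + 7 + 7 + 7 + 4 = 61.
Draw number 61 + 1 = 62 must push one box to 8.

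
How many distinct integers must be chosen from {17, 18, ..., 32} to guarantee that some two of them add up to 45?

Group the elements by complementary pair {x, 45−x}: {17,28}, {18,27}, {19,26}, …, giving 6 two-element pairs and 4 integers whose partner 45−x falls outside [17,32].
Treating each of those 10 groups as a pigeonhole, one can pick one integer per group — 10 integers — with no two summing to 45.
The 11th integer lands in an occupied pair, forcing a sum of 45.

11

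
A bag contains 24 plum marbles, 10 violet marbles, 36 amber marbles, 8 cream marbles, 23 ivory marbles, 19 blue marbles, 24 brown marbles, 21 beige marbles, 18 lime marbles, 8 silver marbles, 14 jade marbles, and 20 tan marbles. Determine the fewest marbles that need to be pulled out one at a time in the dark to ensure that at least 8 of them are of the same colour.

An adversary could hand out at most 7 marbles per colour: 7 + 7 + 7 + 7 + 7 + 7 + 7 + 7 + 7 + 7 + 7 + 7 = 84 marbles and still no colour has 8.
One more marble lands in a colour already at 7, so 85 draws are enough and 84 are not.

85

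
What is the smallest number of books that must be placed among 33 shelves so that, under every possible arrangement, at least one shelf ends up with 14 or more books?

With 429 books one could put exactly 13 in each of the 33 shelves, and no shelf would reach 14.
One more book must land in a shelf that already has 13, giving it 14.
So 33 × 13 + 1 = 430 books are required.

430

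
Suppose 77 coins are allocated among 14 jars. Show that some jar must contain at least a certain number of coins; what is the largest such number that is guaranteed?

The 14 jars are the holes and the 77 coins are the pigeons.
If every jar held at most 5 coins, the total would be at most 14 × 5 = 70, which is less than 77.
So some jar holds at least ⌈77/14⌉ = 6 coins.

6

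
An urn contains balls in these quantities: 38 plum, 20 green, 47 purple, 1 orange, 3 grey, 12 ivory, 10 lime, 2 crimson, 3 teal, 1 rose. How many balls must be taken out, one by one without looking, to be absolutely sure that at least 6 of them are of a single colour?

36

By pigeonhole, put each drawn ball into a box by colour. The largest draw with every box below 6 takes min(count, 5) from each colour; colours with fewer than 5 contribute all they have.
Σ min(cᵢ, 5) = 5 + 5 + 5 + 1 + 3 + 5 + 5 + 2 + 3 + 1 = 35.
Draw number 35 + 1 = 36 must push one box to 6.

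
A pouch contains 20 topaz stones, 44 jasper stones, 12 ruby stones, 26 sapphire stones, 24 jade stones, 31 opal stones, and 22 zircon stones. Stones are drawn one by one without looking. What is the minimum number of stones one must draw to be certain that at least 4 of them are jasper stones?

In the worst case for collecting jasper stones, every non-jasper stone comes out first.
There are 20 + 12 + 26 + 24 + 31 + 22 = 135 non-jasper stones altogether.
After those, each further stone must be jasper, so 135 + 4 = 139 draws guarantee 4 jasper stones.

139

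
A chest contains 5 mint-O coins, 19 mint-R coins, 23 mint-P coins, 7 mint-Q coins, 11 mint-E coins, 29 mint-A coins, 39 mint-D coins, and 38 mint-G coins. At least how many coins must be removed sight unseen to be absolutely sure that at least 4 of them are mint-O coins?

170

In the worst case for collecting mint-O coins, every non-mint-O coin comes out first.
There are 19 + 23 + 7 + 11 + 29 + 39 + 38 = 166 non-mint-O coins altogether.
After those, each further coin must be mint-O, so 166 + 4 = 170 draws guarantee 4 mint-O coins.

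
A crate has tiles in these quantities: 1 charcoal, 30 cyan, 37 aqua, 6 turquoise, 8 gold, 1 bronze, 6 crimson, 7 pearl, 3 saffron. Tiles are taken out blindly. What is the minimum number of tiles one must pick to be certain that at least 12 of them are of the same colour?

55

The 9 colours are the holes; the tiles drawn are the pigeons.
To avoid 12 of any one colour, the worst case takes at most 11 of each colour, or every tile of a colour that has fewer than 11.
That gives 1 + 11 + 11 + 6 + 8 + 1 + 6 + 7 + 3 = 54 tiles with no colour reaching 12.
The next tile forces some colour to 12, so 54 + 1 = 55.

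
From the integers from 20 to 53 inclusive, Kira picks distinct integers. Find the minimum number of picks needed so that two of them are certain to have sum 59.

Group the elements by complementary pair {x, 59−x}: {20,39}, {21,38}, {22,37}, …, giving 10 two-element pairs and 14 integers whose partner 59−x falls outside [20,53].
Treating each of those 24 groups as a pigeonhole, one can pick one integer per group — 24 integers — with no two summing to 59.
The 25th integer lands in an occupied pair, forcing a sum of 59.

25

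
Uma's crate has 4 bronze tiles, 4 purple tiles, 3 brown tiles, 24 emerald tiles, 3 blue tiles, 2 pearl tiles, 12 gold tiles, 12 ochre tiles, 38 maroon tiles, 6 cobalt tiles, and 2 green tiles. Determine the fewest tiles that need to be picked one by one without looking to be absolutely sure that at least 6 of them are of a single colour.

The 11 colours are the holes; the tiles drawn are the pigeons.
To avoid 6 of any one colour, the worst case takes at most 5 of each colour, or every tile of a colour that has fewer than 5.
That gives 4 + 4 + 3 + 5 + 3 + 2 + 5 + 5 + 5 + 5 + 2 = 43 tiles with no colour reaching 6.
The next tile forces some colour to 6, so 43 + 1 = 44.

44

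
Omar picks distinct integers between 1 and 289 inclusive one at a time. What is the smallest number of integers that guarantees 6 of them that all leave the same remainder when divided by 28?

The 28 residue classes mod 28 are the pigeonholes.
With 140 integers one could put 5 in each residue class and have no class reach 6.
The 141st integer pushes some class to 6, so 28·5 + 1 = 141.

141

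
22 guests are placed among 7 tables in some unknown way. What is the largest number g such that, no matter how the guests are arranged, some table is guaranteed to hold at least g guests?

By pigeonhole, the 7 tables are the holes and the 22 guests are the pigeons.
If every table held at most 3 guests, the total would be at most 7 × 3 = 21, which is less than 22.
So some table holds at least ⌈22/7⌉ = 4 guests.

4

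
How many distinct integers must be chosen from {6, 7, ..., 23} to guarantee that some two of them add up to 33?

12

A set avoiding the sum 33 can contain at most one of each pair {x, 33−x}, plus the 4 elements whose complement lies outside the range.
The integers 6, …, 16 (11 of them) are such a set: any two sum to at least 6+7 = 13 and at most 15+16 = 31 < 33.
By pigeonhole, any 12th integer completes one of the 7 pairs, so 12 choices force a sum of 33.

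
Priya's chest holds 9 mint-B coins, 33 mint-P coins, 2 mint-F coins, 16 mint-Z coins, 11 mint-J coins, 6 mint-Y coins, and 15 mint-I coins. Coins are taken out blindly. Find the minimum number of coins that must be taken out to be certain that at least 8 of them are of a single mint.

44

Pigeonhole: put each drawn coin into a box by mint. The largest draw with every box below 8 takes min(count, 7) from each mint; mints with fewer than 7 contribute all they have.
Σ min(cᵢ, 7) = 7 + 7 + 2 + 7 + 7 + 6 + 7 = 43.
Draw number 43 + 1 = 44 must push one box to 8.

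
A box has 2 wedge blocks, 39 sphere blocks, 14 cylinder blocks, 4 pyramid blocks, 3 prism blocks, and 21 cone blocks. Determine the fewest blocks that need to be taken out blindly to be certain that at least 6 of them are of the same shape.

By the pigeonhole principle, put each drawn block into a box by shape. The largest draw with every box below 6 takes min(count, 5) from each shape; shapes with fewer than 5 contribute all they have.
Σ min(cᵢ, 5) = 2 + 5 + 5 + 4 + 3 + 5 = 24.
Draw number 24 + 1 = 25 must push one box to 6.

25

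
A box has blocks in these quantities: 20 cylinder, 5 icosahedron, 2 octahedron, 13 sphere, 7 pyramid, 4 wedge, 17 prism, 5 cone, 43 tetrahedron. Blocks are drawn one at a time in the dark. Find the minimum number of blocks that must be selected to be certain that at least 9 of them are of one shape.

56

By the pigeonhole principle, put each drawn block into a box by shape. The largest draw with every box below 9 takes min(count, 8) from each shape; shapes with fewer than 8 contribute all they have.
Σ min(cᵢ, 8) = 8 + 5 + 2 + 8 + 7 + 4 + 8 + 5 + 8 = 55.
Draw number 55 + 1 = 56 must push one box to 9.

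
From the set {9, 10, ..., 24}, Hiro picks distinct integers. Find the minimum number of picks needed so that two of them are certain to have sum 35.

A set avoiding the sum 35 can contain at most one of each pair {x, 35−x}, plus the 2 elements whose complement lies outside the range.
The integers 9, …, 17 (9 of them) are such a set: any two sum to at least 9+10 = 19 and at most 16+17 = 33 < 35.
By pigeonhole, any 10th integer completes one of the 7 pairs, so 10 choices force a sum of 35.

10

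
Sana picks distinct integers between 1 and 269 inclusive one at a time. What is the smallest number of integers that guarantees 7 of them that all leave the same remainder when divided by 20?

121

Pigeonhole: the 20 residue classes mod 20 are the pigeonholes.
With 120 integers one could put 6 in each residue class and have no class reach 7.
The 121st integer pushes some class to 7, so 20·6 + 1 = 121.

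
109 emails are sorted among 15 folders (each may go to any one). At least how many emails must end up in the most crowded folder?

8

The 15 folders are the holes and the 109 emails are the pigeons.
If every folder held at most 7 emails, the total would be at most 15 × 7 = 105, which is less than 109.
So some folder holds at least ⌈109/15⌉ = 8 emails.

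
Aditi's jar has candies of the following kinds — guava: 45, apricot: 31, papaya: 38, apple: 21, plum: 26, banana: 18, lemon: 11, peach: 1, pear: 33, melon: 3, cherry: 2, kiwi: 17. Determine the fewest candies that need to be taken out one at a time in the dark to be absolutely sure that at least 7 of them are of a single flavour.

61

An adversary could hand out at most 6 candies per flavour (peach, melon, cherry run out sooner): 6 + 6 + 6 + 6 + 6 + 6 + 6 + 1 + 6 + 3 + 2 + 6 = 60 candies and still no flavour has 7.
One more candy lands in a flavour already at 6, so 61 draws are enough and 60 are not.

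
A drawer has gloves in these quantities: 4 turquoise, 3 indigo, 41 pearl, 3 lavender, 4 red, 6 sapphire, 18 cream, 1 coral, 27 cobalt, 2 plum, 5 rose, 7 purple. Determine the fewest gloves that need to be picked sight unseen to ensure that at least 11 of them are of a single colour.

By the pigeonhole principle, put each drawn glove into a box by colour. The largest draw with every box below 11 takes min(count, 10) from each colour; colours with fewer than 10 contribute all they have.
Σ min(cᵢ, 10) = 4 + 3 + 10 + 3 + 4 + 6 + 10 + 1 + 10 + 2 + 5 + 7 = 65.
Draw number 65 + 1 = 66 must push one box to 11.

66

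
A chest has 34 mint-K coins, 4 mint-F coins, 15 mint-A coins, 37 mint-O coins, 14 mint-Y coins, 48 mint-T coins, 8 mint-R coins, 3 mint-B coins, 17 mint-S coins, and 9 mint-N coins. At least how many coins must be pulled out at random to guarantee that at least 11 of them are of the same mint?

The 10 mints are the holes; the coins drawn are the pigeons.
To avoid 11 of any one mint, the worst case takes at most 10 of each mint, or every coin of a mint that has fewer than 10.
That gives 10 + 4 + 10 + 10 + 10 + 10 + 8 + 3 + 10 + 9 = 84 coins with no mint reaching 11.
The next coin forces some mint to 11, so 84 + 1 = 85.

85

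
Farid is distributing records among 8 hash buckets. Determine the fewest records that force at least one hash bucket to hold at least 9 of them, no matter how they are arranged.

65

With 64 records one could put exactly 8 in each of the 8 hash buckets, and no hash bucket would reach 9.
One more record must land in a hash bucket that already has 8, giving it 9.
So 8 × 8 + 1 = 65 records are required.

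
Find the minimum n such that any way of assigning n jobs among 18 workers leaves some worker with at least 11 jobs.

181

With 180 jobs one could put exactly 10 in each of the 18 workers, and no worker would reach 11.
One more job must land in a worker that already has 10, giving it 11.
So 18 × 10 + 1 = 181 jobs are required.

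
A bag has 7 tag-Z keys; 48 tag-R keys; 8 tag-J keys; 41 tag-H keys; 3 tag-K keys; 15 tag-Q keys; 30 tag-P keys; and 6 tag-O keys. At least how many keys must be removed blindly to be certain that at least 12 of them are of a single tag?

By the pigeonhole principle, the 8 tags are the holes; the keys drawn are the pigeons.
To avoid 12 of any one tag, the worst case takes at most 11 of each tag, or every key of a tag that has fewer than 11.
That gives 7 + 11 + 8 + 11 + 3 + 11 + 11 + 6 = 68 keys with no tag reaching 12.
The next key forces some tag to 12, so 68 + 1 = 69.

69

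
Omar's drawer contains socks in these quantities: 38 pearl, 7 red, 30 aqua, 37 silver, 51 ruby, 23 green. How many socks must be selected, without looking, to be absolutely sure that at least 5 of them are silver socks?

In the worst case for collecting silver socks, every non-silver sock comes out first.
There are 38 + 7 + 30 + 51 + 23 = 149 non-silver socks altogether.
After those, each further sock must be silver, so 149 + 5 = 154 draws guarantee 5 silver socks.

154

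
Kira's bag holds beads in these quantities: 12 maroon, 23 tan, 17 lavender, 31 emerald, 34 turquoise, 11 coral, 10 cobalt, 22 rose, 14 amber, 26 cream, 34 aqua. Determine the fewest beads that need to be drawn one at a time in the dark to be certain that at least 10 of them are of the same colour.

An adversary could hand out at most 9 beads per colour: 9 + 9 + 9 + 9 + 9 + 9 + 9 + 9 + 9 + 9 + 9 = 99 beads and still no colour has 10.
Pigeonhole: one more bead lands in a colour already at 9, so 100 draws are enough and 99 are not.

100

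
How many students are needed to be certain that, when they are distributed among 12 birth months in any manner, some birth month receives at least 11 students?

121

With 120 students one could put exactly 10 in each of the 12 birth months, and no birth month would reach 11.
By the pigeonhole principle, one more student must land in a birth month that already has 10, giving it 11.
So 12 × 10 + 1 = 121 students are required.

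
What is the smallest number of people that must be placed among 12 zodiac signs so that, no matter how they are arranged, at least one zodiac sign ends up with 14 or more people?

With 156 people one could put exactly 13 in each of the 12 zodiac signs, and no zodiac sign would reach 14.
One more person must land in a zodiac sign that already has 13, giving it 14.
So 12 × 13 + 1 = 157 people are required.

157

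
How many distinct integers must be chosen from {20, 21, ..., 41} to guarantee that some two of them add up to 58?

14

Two chosen integers sum to 58 exactly when both halves of some pair {x, 58−x} with 20 ≤ x ≤ 58−x ≤ 38 are chosen — 9 such pairs.
The remaining 4 elements (those with no distinct partner in range) can never complete a 58-sum, so the worst case takes all of them and one from each pair: 4 + 9 = 13.
The 14th integer has to be the second member of some pair, so 13 + 1 = 14.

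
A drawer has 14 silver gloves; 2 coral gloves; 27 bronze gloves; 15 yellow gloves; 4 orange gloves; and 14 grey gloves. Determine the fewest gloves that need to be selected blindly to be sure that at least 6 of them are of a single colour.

27

An adversary could hand out at most 5 gloves per colour (coral, orange run out sooner): 5 + 2 + 5 + 5 + 4 + 5 = 26 gloves and still no colour has 6.
One more glove lands in a colour already at 5, so 27 draws are enough and 26 are not.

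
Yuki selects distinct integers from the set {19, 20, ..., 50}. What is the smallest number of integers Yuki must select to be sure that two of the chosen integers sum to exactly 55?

24

Two chosen integers sum to 55 exactly when both halves of some pair {x, 55−x} with 19 ≤ x ≤ 55−x ≤ 36 are chosen — 9 such pairs.
The remaining 14 elements (those with no distinct partner in range) can never complete a 55-sum, so the worst case takes all of them and one from each pair: 14 + 9 = 23.
The 24th integer has to be the second member of some pair, so 23 + 1 = 24.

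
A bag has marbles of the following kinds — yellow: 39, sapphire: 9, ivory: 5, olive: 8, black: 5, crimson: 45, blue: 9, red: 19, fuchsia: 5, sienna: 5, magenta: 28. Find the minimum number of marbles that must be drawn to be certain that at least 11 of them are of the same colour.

The 11 colours are the holes; the marbles drawn are the pigeons.
To avoid 11 of any one colour, the worst case takes at most 10 of each colour, or every marble of a colour that has fewer than 10.
That gives 10 + 9 + 5 + 8 + 5 + 10 + 9 + 10 + 5 + 5 + 10 = 86 marbles with no colour reaching 11.
The next marble forces some colour to 11, so 86 + 1 = 87.

87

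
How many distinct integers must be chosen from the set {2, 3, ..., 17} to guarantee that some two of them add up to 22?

A set avoiding the sum 22 can contain at most one of each pair {x, 22−x}, plus the 4 elements whose complement lies outside the range or equal to its own complement.
The integers 2, …, 11 (10 of them) are such a set: any two sum to at least 2+3 = 5 and at most 10+11 = 21 < 22.
By pigeonhole, any 11th integer completes one of the 6 pairs, so 11 choices force a sum of 22.

11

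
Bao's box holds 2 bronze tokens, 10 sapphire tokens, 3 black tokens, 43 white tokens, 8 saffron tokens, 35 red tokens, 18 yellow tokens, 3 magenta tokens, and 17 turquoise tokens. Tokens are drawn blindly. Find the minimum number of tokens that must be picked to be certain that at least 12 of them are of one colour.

Pigeonhole: the 9 colours are the holes; the tokens drawn are the pigeons.
To avoid 12 of any one colour, the worst case takes at most 11 of each colour, or every token of a colour that has fewer than 11.
That gives 2 + 10 + 3 + 11 + 8 + 11 + 11 + 3 + 11 = 70 tokens with no colour reaching 12.
The next token forces some colour to 12, so 70 + 1 = 71.

71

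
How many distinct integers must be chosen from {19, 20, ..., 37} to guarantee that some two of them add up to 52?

Group the elements by complementary pair {x, 52−x}: {19,33}, {20,32}, {21,31}, …, giving 7 two-element pairs, the single value 26 (it cannot pair with itself since the integers are distinct), and 4 integers whose partner 52−x falls outside [19,37].
By pigeonhole, treating each of those 12 groups as a pigeonhole, one can pick one integer per group — 12 integers — with no two summing to 52.
The 13th integer lands in an occupied pair, forcing a sum of 52.

13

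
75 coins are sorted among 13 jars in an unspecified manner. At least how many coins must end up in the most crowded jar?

6

Pigeonhole: the 13 jars are the holes and the 75 coins are the pigeons.
If every jar held at most 5 coins, the total would be at most 13 × 5 = 65, which is less than 75.
So some jar holds at least ⌈75/13⌉ = 6 coins.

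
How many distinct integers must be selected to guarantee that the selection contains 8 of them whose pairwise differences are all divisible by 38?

267

Integers whose pairwise differences are multiples of 38 are exactly those sharing a remainder mod 38. Pigeonhole: the 38 residue classes mod 38 are the pigeonholes.
With 266 integers one could put 7 in each residue class and have no class reach 8.
The 267th integer pushes some class to 8, so 38·7 + 1 = 267.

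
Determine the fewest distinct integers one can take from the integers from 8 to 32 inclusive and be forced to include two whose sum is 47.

17

A set avoiding the sum 47 can contain at most one of each pair {x, 47−x}, plus the 7 elements whose complement lies outside the range.
The integers 8, …, 23 (16 of them) are such a set: any two sum to at least 8+9 = 17 and at most 22+23 = 45 < 47.
Any 17th integer completes one of the 9 pairs, so 17 choices force a sum of 47.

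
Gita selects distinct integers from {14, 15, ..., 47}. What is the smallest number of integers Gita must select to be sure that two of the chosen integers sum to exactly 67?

A set avoiding the sum 67 can contain at most one of each pair {x, 67−x}, plus the 6 elements whose complement lies outside the range.
The integers 14, …, 33 (20 of them) are such a set: any two sum to at least 14+15 = 29 and at most 32+33 = 65 < 67.
Any 21st integer completes one of the 14 pairs, so 21 choices force a sum of 67.

21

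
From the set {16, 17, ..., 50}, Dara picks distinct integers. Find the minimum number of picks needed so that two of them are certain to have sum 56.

24

A set avoiding the sum 56 can contain at most one of each pair {x, 56−x}, plus the 11 elements whose complement lies outside the range or equal to its own complement.
The integers 28, …, 50 (23 of them) are such a set: any two sum to at least 28+29 = 57 > 56.
Any 24th integer completes one of the 12 pairs, so 24 choices force a sum of 56.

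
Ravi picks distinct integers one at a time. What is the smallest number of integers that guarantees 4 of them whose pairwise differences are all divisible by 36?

109

Integers whose pairwise differences are multiples of 36 are exactly those sharing a remainder mod 36. By the pigeonhole principle, the 36 residue classes mod 36 are the pigeonholes.
With 108 integers one could put 3 in each residue class and have no class reach 4.
The 109th integer pushes some class to 4, so 36·3 + 1 = 109.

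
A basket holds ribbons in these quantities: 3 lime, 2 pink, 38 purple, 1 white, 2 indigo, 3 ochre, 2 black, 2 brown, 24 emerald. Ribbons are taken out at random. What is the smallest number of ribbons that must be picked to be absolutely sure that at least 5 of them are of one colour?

Put each drawn ribbon into a box by colour. The largest draw with every box below 5 takes min(count, 4) from each colour; colours with fewer than 4 contribute all they have.
Σ min(cᵢ, 4) = 3 + 2 + 4 + 1 + 2 + 3 + 2 + 2 + 4 = 23.
Draw number 23 + 1 = 24 must push one box to 5.

24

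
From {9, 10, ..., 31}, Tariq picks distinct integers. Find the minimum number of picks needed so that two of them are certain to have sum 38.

Group the elements by complementary pair {x, 38−x}: {9,29}, {10,28}, {11,27}, …, giving 10 two-element pairs; the single value 19 (it cannot pair with itself since the integers are distinct); and 2 integers whose partner 38−x falls outside [9,31].
Treating each of those 13 groups as a pigeonhole, one can pick one integer per group — 13 integers — with no two summing to 38.
The 14th integer lands in an occupied pair, forcing a sum of 38.

14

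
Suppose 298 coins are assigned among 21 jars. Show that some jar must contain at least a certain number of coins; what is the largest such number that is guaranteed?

15

By the pigeonhole principle, the 21 jars are the holes and the 298 coins are the pigeons.
If every jar held at most 14 coins, the total would be at most 21 × 14 = 294, which is less than 298.
So some jar holds at least ⌈298/21⌉ = 15 coins.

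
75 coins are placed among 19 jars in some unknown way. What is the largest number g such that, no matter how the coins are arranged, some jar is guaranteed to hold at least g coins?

By the pigeonhole principle, the 19 jars are the holes and the 75 coins are the pigeons.
If every jar held at most 3 coins, the total would be at most 19 × 3 = 57, which is less than 75.
So some jar holds at least ⌈75/19⌉ = 4 coins.

4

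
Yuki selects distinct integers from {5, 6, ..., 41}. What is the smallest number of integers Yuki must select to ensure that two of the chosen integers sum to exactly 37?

24

A set avoiding the sum 37 can contain at most one of each pair {x, 37−x}, plus the 9 elements whose complement lies outside the range.
The integers 19, …, 41 (23 of them) are such a set: any two sum to at least 19+20 = 39 > 37.
By the pigeonhole principle, any 24th integer completes one of the 14 pairs, so 24 choices force a sum of 37.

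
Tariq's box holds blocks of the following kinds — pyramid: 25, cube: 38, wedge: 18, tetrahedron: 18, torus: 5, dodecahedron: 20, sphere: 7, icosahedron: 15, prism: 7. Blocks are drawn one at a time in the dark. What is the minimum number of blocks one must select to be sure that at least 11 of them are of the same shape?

80

By pigeonhole, the 9 shapes are the holes; the blocks drawn are the pigeons.
To avoid 11 of any one shape, the worst case takes at most 10 of each shape, or every block of a shape that has fewer than 10.
That gives 10 + 10 + 10 + 10 + 5 + 10 + 7 + 10 + 7 = 79 blocks with no shape reaching 11.
The next block forces some shape to 11, so 79 + 1 = 80.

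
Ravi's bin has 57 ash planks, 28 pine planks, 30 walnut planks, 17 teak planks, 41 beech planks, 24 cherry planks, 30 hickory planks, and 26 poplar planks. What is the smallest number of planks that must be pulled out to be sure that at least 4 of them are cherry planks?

In the worst case for collecting cherry planks, every non-cherry plank comes out first.
There are 57 + 28 + 30 + 17 + 41 + 30 + 26 = 229 non-cherry planks altogether.
After those, each further plank must be cherry, so 229 + 4 = 233 draws guarantee 4 cherry planks.

233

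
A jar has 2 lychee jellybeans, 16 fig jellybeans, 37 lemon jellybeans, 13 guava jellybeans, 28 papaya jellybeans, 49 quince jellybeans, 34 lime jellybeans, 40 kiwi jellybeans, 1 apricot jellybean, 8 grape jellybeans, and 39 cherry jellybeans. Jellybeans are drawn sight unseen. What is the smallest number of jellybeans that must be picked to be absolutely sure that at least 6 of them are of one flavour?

49

Pigeonhole: the 11 flavours are the holes; the jellybeans drawn are the pigeons.
To avoid 6 of any one flavour, the worst case takes at most 5 of each flavour, or every jellybean of a flavour that has fewer than 5.
That gives 2 + 5 + 5 + 5 + 5 + 5 + 5 + 5 + 1 + 5 + 5 = 48 jellybeans with no flavour reaching 6.
The next jellybean forces some flavour to 6, so 48 + 1 = 49.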